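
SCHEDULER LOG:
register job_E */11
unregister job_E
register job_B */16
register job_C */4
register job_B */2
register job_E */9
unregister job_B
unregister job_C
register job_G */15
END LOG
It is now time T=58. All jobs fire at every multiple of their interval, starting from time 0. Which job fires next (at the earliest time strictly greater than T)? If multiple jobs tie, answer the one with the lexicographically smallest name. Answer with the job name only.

Answer: job_G

Derivation:
Op 1: register job_E */11 -> active={job_E:*/11}
Op 2: unregister job_E -> active={}
Op 3: register job_B */16 -> active={job_B:*/16}
Op 4: register job_C */4 -> active={job_B:*/16, job_C:*/4}
Op 5: register job_B */2 -> active={job_B:*/2, job_C:*/4}
Op 6: register job_E */9 -> active={job_B:*/2, job_C:*/4, job_E:*/9}
Op 7: unregister job_B -> active={job_C:*/4, job_E:*/9}
Op 8: unregister job_C -> active={job_E:*/9}
Op 9: register job_G */15 -> active={job_E:*/9, job_G:*/15}
  job_E: interval 9, next fire after T=58 is 63
  job_G: interval 15, next fire after T=58 is 60
Earliest = 60, winner (lex tiebreak) = job_G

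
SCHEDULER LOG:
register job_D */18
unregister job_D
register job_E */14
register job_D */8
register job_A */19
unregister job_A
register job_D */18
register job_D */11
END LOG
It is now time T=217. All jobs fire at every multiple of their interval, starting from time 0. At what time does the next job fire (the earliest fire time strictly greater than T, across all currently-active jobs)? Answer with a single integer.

Op 1: register job_D */18 -> active={job_D:*/18}
Op 2: unregister job_D -> active={}
Op 3: register job_E */14 -> active={job_E:*/14}
Op 4: register job_D */8 -> active={job_D:*/8, job_E:*/14}
Op 5: register job_A */19 -> active={job_A:*/19, job_D:*/8, job_E:*/14}
Op 6: unregister job_A -> active={job_D:*/8, job_E:*/14}
Op 7: register job_D */18 -> active={job_D:*/18, job_E:*/14}
Op 8: register job_D */11 -> active={job_D:*/11, job_E:*/14}
  job_D: interval 11, next fire after T=217 is 220
  job_E: interval 14, next fire after T=217 is 224
Earliest fire time = 220 (job job_D)

Answer: 220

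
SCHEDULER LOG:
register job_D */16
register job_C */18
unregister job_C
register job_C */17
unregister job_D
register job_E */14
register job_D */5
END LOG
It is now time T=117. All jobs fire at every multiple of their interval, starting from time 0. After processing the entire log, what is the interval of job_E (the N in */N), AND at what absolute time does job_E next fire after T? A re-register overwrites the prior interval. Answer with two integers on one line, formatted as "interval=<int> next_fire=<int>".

Answer: interval=14 next_fire=126

Derivation:
Op 1: register job_D */16 -> active={job_D:*/16}
Op 2: register job_C */18 -> active={job_C:*/18, job_D:*/16}
Op 3: unregister job_C -> active={job_D:*/16}
Op 4: register job_C */17 -> active={job_C:*/17, job_D:*/16}
Op 5: unregister job_D -> active={job_C:*/17}
Op 6: register job_E */14 -> active={job_C:*/17, job_E:*/14}
Op 7: register job_D */5 -> active={job_C:*/17, job_D:*/5, job_E:*/14}
Final interval of job_E = 14
Next fire of job_E after T=117: (117//14+1)*14 = 126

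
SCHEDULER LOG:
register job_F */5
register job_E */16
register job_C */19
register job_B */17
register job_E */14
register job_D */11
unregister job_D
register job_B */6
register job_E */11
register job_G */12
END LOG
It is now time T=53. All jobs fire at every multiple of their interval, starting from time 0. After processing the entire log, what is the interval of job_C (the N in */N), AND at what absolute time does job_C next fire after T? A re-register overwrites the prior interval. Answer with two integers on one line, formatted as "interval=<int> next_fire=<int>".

Answer: interval=19 next_fire=57

Derivation:
Op 1: register job_F */5 -> active={job_F:*/5}
Op 2: register job_E */16 -> active={job_E:*/16, job_F:*/5}
Op 3: register job_C */19 -> active={job_C:*/19, job_E:*/16, job_F:*/5}
Op 4: register job_B */17 -> active={job_B:*/17, job_C:*/19, job_E:*/16, job_F:*/5}
Op 5: register job_E */14 -> active={job_B:*/17, job_C:*/19, job_E:*/14, job_F:*/5}
Op 6: register job_D */11 -> active={job_B:*/17, job_C:*/19, job_D:*/11, job_E:*/14, job_F:*/5}
Op 7: unregister job_D -> active={job_B:*/17, job_C:*/19, job_E:*/14, job_F:*/5}
Op 8: register job_B */6 -> active={job_B:*/6, job_C:*/19, job_E:*/14, job_F:*/5}
Op 9: register job_E */11 -> active={job_B:*/6, job_C:*/19, job_E:*/11, job_F:*/5}
Op 10: register job_G */12 -> active={job_B:*/6, job_C:*/19, job_E:*/11, job_F:*/5, job_G:*/12}
Final interval of job_C = 19
Next fire of job_C after T=53: (53//19+1)*19 = 57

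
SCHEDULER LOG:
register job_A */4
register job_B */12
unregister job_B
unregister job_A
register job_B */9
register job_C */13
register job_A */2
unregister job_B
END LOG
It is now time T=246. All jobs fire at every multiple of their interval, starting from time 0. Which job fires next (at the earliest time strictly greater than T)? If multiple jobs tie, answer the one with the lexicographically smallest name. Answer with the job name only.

Op 1: register job_A */4 -> active={job_A:*/4}
Op 2: register job_B */12 -> active={job_A:*/4, job_B:*/12}
Op 3: unregister job_B -> active={job_A:*/4}
Op 4: unregister job_A -> active={}
Op 5: register job_B */9 -> active={job_B:*/9}
Op 6: register job_C */13 -> active={job_B:*/9, job_C:*/13}
Op 7: register job_A */2 -> active={job_A:*/2, job_B:*/9, job_C:*/13}
Op 8: unregister job_B -> active={job_A:*/2, job_C:*/13}
  job_A: interval 2, next fire after T=246 is 248
  job_C: interval 13, next fire after T=246 is 247
Earliest = 247, winner (lex tiebreak) = job_C

Answer: job_C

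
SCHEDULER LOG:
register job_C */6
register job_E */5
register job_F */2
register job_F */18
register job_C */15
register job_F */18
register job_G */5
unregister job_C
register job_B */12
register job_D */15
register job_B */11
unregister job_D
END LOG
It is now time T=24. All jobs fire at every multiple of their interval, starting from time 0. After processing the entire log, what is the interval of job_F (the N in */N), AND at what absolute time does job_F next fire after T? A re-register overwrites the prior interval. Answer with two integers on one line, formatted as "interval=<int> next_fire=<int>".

Op 1: register job_C */6 -> active={job_C:*/6}
Op 2: register job_E */5 -> active={job_C:*/6, job_E:*/5}
Op 3: register job_F */2 -> active={job_C:*/6, job_E:*/5, job_F:*/2}
Op 4: register job_F */18 -> active={job_C:*/6, job_E:*/5, job_F:*/18}
Op 5: register job_C */15 -> active={job_C:*/15, job_E:*/5, job_F:*/18}
Op 6: register job_F */18 -> active={job_C:*/15, job_E:*/5, job_F:*/18}
Op 7: register job_G */5 -> active={job_C:*/15, job_E:*/5, job_F:*/18, job_G:*/5}
Op 8: unregister job_C -> active={job_E:*/5, job_F:*/18, job_G:*/5}
Op 9: register job_B */12 -> active={job_B:*/12, job_E:*/5, job_F:*/18, job_G:*/5}
Op 10: register job_D */15 -> active={job_B:*/12, job_D:*/15, job_E:*/5, job_F:*/18, job_G:*/5}
Op 11: register job_B */11 -> active={job_B:*/11, job_D:*/15, job_E:*/5, job_F:*/18, job_G:*/5}
Op 12: unregister job_D -> active={job_B:*/11, job_E:*/5, job_F:*/18, job_G:*/5}
Final interval of job_F = 18
Next fire of job_F after T=24: (24//18+1)*18 = 36

Answer: interval=18 next_fire=36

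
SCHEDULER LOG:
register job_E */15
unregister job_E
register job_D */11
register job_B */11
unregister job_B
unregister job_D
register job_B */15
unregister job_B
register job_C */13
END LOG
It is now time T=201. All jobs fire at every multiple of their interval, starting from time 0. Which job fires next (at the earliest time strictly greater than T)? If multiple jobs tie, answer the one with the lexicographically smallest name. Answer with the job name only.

Answer: job_C

Derivation:
Op 1: register job_E */15 -> active={job_E:*/15}
Op 2: unregister job_E -> active={}
Op 3: register job_D */11 -> active={job_D:*/11}
Op 4: register job_B */11 -> active={job_B:*/11, job_D:*/11}
Op 5: unregister job_B -> active={job_D:*/11}
Op 6: unregister job_D -> active={}
Op 7: register job_B */15 -> active={job_B:*/15}
Op 8: unregister job_B -> active={}
Op 9: register job_C */13 -> active={job_C:*/13}
  job_C: interval 13, next fire after T=201 is 208
Earliest = 208, winner (lex tiebreak) = job_C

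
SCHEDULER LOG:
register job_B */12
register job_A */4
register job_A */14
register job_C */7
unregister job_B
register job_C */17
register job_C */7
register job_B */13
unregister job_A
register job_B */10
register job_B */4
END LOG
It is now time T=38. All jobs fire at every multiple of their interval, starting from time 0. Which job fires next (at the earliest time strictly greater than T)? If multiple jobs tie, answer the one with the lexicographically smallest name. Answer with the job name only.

Op 1: register job_B */12 -> active={job_B:*/12}
Op 2: register job_A */4 -> active={job_A:*/4, job_B:*/12}
Op 3: register job_A */14 -> active={job_A:*/14, job_B:*/12}
Op 4: register job_C */7 -> active={job_A:*/14, job_B:*/12, job_C:*/7}
Op 5: unregister job_B -> active={job_A:*/14, job_C:*/7}
Op 6: register job_C */17 -> active={job_A:*/14, job_C:*/17}
Op 7: register job_C */7 -> active={job_A:*/14, job_C:*/7}
Op 8: register job_B */13 -> active={job_A:*/14, job_B:*/13, job_C:*/7}
Op 9: unregister job_A -> active={job_B:*/13, job_C:*/7}
Op 10: register job_B */10 -> active={job_B:*/10, job_C:*/7}
Op 11: register job_B */4 -> active={job_B:*/4, job_C:*/7}
  job_B: interval 4, next fire after T=38 is 40
  job_C: interval 7, next fire after T=38 is 42
Earliest = 40, winner (lex tiebreak) = job_B

Answer: job_B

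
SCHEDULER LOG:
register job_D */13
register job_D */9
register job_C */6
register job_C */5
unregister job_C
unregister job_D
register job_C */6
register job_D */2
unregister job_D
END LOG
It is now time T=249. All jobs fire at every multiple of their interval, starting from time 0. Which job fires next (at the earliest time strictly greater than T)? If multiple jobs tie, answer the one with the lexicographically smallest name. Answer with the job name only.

Answer: job_C

Derivation:
Op 1: register job_D */13 -> active={job_D:*/13}
Op 2: register job_D */9 -> active={job_D:*/9}
Op 3: register job_C */6 -> active={job_C:*/6, job_D:*/9}
Op 4: register job_C */5 -> active={job_C:*/5, job_D:*/9}
Op 5: unregister job_C -> active={job_D:*/9}
Op 6: unregister job_D -> active={}
Op 7: register job_C */6 -> active={job_C:*/6}
Op 8: register job_D */2 -> active={job_C:*/6, job_D:*/2}
Op 9: unregister job_D -> active={job_C:*/6}
  job_C: interval 6, next fire after T=249 is 252
Earliest = 252, winner (lex tiebreak) = job_C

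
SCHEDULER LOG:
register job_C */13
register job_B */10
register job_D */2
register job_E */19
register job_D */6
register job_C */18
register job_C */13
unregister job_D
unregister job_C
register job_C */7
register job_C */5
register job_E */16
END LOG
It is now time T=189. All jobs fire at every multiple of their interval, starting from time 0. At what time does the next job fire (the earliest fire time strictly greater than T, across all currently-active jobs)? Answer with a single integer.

Answer: 190

Derivation:
Op 1: register job_C */13 -> active={job_C:*/13}
Op 2: register job_B */10 -> active={job_B:*/10, job_C:*/13}
Op 3: register job_D */2 -> active={job_B:*/10, job_C:*/13, job_D:*/2}
Op 4: register job_E */19 -> active={job_B:*/10, job_C:*/13, job_D:*/2, job_E:*/19}
Op 5: register job_D */6 -> active={job_B:*/10, job_C:*/13, job_D:*/6, job_E:*/19}
Op 6: register job_C */18 -> active={job_B:*/10, job_C:*/18, job_D:*/6, job_E:*/19}
Op 7: register job_C */13 -> active={job_B:*/10, job_C:*/13, job_D:*/6, job_E:*/19}
Op 8: unregister job_D -> active={job_B:*/10, job_C:*/13, job_E:*/19}
Op 9: unregister job_C -> active={job_B:*/10, job_E:*/19}
Op 10: register job_C */7 -> active={job_B:*/10, job_C:*/7, job_E:*/19}
Op 11: register job_C */5 -> active={job_B:*/10, job_C:*/5, job_E:*/19}
Op 12: register job_E */16 -> active={job_B:*/10, job_C:*/5, job_E:*/16}
  job_B: interval 10, next fire after T=189 is 190
  job_C: interval 5, next fire after T=189 is 190
  job_E: interval 16, next fire after T=189 is 192
Earliest fire time = 190 (job job_B)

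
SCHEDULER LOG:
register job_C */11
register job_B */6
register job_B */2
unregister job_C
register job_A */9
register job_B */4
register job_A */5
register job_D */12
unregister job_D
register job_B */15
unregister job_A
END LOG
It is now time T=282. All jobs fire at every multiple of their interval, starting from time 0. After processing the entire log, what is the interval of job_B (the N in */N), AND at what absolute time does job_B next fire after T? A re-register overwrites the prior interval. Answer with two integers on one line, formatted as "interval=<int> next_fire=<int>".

Op 1: register job_C */11 -> active={job_C:*/11}
Op 2: register job_B */6 -> active={job_B:*/6, job_C:*/11}
Op 3: register job_B */2 -> active={job_B:*/2, job_C:*/11}
Op 4: unregister job_C -> active={job_B:*/2}
Op 5: register job_A */9 -> active={job_A:*/9, job_B:*/2}
Op 6: register job_B */4 -> active={job_A:*/9, job_B:*/4}
Op 7: register job_A */5 -> active={job_A:*/5, job_B:*/4}
Op 8: register job_D */12 -> active={job_A:*/5, job_B:*/4, job_D:*/12}
Op 9: unregister job_D -> active={job_A:*/5, job_B:*/4}
Op 10: register job_B */15 -> active={job_A:*/5, job_B:*/15}
Op 11: unregister job_A -> active={job_B:*/15}
Final interval of job_B = 15
Next fire of job_B after T=282: (282//15+1)*15 = 285

Answer: interval=15 next_fire=285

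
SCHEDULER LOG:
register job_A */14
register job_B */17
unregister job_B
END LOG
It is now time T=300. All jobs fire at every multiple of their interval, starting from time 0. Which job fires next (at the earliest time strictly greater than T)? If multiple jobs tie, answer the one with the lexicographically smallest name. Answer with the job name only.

Answer: job_A

Derivation:
Op 1: register job_A */14 -> active={job_A:*/14}
Op 2: register job_B */17 -> active={job_A:*/14, job_B:*/17}
Op 3: unregister job_B -> active={job_A:*/14}
  job_A: interval 14, next fire after T=300 is 308
Earliest = 308, winner (lex tiebreak) = job_A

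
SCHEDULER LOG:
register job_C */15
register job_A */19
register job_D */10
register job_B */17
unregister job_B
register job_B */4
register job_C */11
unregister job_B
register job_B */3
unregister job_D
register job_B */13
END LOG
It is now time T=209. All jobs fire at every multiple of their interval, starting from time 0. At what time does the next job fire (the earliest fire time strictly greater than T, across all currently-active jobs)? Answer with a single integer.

Op 1: register job_C */15 -> active={job_C:*/15}
Op 2: register job_A */19 -> active={job_A:*/19, job_C:*/15}
Op 3: register job_D */10 -> active={job_A:*/19, job_C:*/15, job_D:*/10}
Op 4: register job_B */17 -> active={job_A:*/19, job_B:*/17, job_C:*/15, job_D:*/10}
Op 5: unregister job_B -> active={job_A:*/19, job_C:*/15, job_D:*/10}
Op 6: register job_B */4 -> active={job_A:*/19, job_B:*/4, job_C:*/15, job_D:*/10}
Op 7: register job_C */11 -> active={job_A:*/19, job_B:*/4, job_C:*/11, job_D:*/10}
Op 8: unregister job_B -> active={job_A:*/19, job_C:*/11, job_D:*/10}
Op 9: register job_B */3 -> active={job_A:*/19, job_B:*/3, job_C:*/11, job_D:*/10}
Op 10: unregister job_D -> active={job_A:*/19, job_B:*/3, job_C:*/11}
Op 11: register job_B */13 -> active={job_A:*/19, job_B:*/13, job_C:*/11}
  job_A: interval 19, next fire after T=209 is 228
  job_B: interval 13, next fire after T=209 is 221
  job_C: interval 11, next fire after T=209 is 220
Earliest fire time = 220 (job job_C)

Answer: 220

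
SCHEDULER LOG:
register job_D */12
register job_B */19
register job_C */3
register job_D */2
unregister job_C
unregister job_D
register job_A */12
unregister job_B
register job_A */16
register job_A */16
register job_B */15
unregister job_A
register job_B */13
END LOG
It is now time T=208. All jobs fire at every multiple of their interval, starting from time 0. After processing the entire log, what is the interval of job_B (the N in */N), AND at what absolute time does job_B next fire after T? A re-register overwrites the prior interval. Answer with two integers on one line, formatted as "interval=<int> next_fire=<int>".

Answer: interval=13 next_fire=221

Derivation:
Op 1: register job_D */12 -> active={job_D:*/12}
Op 2: register job_B */19 -> active={job_B:*/19, job_D:*/12}
Op 3: register job_C */3 -> active={job_B:*/19, job_C:*/3, job_D:*/12}
Op 4: register job_D */2 -> active={job_B:*/19, job_C:*/3, job_D:*/2}
Op 5: unregister job_C -> active={job_B:*/19, job_D:*/2}
Op 6: unregister job_D -> active={job_B:*/19}
Op 7: register job_A */12 -> active={job_A:*/12, job_B:*/19}
Op 8: unregister job_B -> active={job_A:*/12}
Op 9: register job_A */16 -> active={job_A:*/16}
Op 10: register job_A */16 -> active={job_A:*/16}
Op 11: register job_B */15 -> active={job_A:*/16, job_B:*/15}
Op 12: unregister job_A -> active={job_B:*/15}
Op 13: register job_B */13 -> active={job_B:*/13}
Final interval of job_B = 13
Next fire of job_B after T=208: (208//13+1)*13 = 221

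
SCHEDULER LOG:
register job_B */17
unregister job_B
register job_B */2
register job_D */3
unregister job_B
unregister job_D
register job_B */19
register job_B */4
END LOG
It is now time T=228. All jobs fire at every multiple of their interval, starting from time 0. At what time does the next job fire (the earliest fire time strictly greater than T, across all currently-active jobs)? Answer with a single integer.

Op 1: register job_B */17 -> active={job_B:*/17}
Op 2: unregister job_B -> active={}
Op 3: register job_B */2 -> active={job_B:*/2}
Op 4: register job_D */3 -> active={job_B:*/2, job_D:*/3}
Op 5: unregister job_B -> active={job_D:*/3}
Op 6: unregister job_D -> active={}
Op 7: register job_B */19 -> active={job_B:*/19}
Op 8: register job_B */4 -> active={job_B:*/4}
  job_B: interval 4, next fire after T=228 is 232
Earliest fire time = 232 (job job_B)

Answer: 232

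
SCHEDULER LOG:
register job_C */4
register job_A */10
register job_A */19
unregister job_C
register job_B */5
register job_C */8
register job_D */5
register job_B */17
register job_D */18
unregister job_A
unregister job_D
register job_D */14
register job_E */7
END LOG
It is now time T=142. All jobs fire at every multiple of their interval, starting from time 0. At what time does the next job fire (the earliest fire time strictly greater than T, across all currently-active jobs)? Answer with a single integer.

Answer: 144

Derivation:
Op 1: register job_C */4 -> active={job_C:*/4}
Op 2: register job_A */10 -> active={job_A:*/10, job_C:*/4}
Op 3: register job_A */19 -> active={job_A:*/19, job_C:*/4}
Op 4: unregister job_C -> active={job_A:*/19}
Op 5: register job_B */5 -> active={job_A:*/19, job_B:*/5}
Op 6: register job_C */8 -> active={job_A:*/19, job_B:*/5, job_C:*/8}
Op 7: register job_D */5 -> active={job_A:*/19, job_B:*/5, job_C:*/8, job_D:*/5}
Op 8: register job_B */17 -> active={job_A:*/19, job_B:*/17, job_C:*/8, job_D:*/5}
Op 9: register job_D */18 -> active={job_A:*/19, job_B:*/17, job_C:*/8, job_D:*/18}
Op 10: unregister job_A -> active={job_B:*/17, job_C:*/8, job_D:*/18}
Op 11: unregister job_D -> active={job_B:*/17, job_C:*/8}
Op 12: register job_D */14 -> active={job_B:*/17, job_C:*/8, job_D:*/14}
Op 13: register job_E */7 -> active={job_B:*/17, job_C:*/8, job_D:*/14, job_E:*/7}
  job_B: interval 17, next fire after T=142 is 153
  job_C: interval 8, next fire after T=142 is 144
  job_D: interval 14, next fire after T=142 is 154
  job_E: interval 7, next fire after T=142 is 147
Earliest fire time = 144 (job job_C)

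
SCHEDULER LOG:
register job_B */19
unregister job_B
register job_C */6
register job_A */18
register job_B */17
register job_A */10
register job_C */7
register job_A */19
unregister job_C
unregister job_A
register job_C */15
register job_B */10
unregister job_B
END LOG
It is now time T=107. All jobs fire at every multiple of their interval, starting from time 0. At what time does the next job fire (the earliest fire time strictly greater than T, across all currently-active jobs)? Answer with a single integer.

Op 1: register job_B */19 -> active={job_B:*/19}
Op 2: unregister job_B -> active={}
Op 3: register job_C */6 -> active={job_C:*/6}
Op 4: register job_A */18 -> active={job_A:*/18, job_C:*/6}
Op 5: register job_B */17 -> active={job_A:*/18, job_B:*/17, job_C:*/6}
Op 6: register job_A */10 -> active={job_A:*/10, job_B:*/17, job_C:*/6}
Op 7: register job_C */7 -> active={job_A:*/10, job_B:*/17, job_C:*/7}
Op 8: register job_A */19 -> active={job_A:*/19, job_B:*/17, job_C:*/7}
Op 9: unregister job_C -> active={job_A:*/19, job_B:*/17}
Op 10: unregister job_A -> active={job_B:*/17}
Op 11: register job_C */15 -> active={job_B:*/17, job_C:*/15}
Op 12: register job_B */10 -> active={job_B:*/10, job_C:*/15}
Op 13: unregister job_B -> active={job_C:*/15}
  job_C: interval 15, next fire after T=107 is 120
Earliest fire time = 120 (job job_C)

Answer: 120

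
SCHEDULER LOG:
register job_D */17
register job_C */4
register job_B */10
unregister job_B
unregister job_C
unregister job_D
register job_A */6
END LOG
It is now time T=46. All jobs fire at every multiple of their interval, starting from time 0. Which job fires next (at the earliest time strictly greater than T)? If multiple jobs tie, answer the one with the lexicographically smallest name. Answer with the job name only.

Answer: job_A

Derivation:
Op 1: register job_D */17 -> active={job_D:*/17}
Op 2: register job_C */4 -> active={job_C:*/4, job_D:*/17}
Op 3: register job_B */10 -> active={job_B:*/10, job_C:*/4, job_D:*/17}
Op 4: unregister job_B -> active={job_C:*/4, job_D:*/17}
Op 5: unregister job_C -> active={job_D:*/17}
Op 6: unregister job_D -> active={}
Op 7: register job_A */6 -> active={job_A:*/6}
  job_A: interval 6, next fire after T=46 is 48
Earliest = 48, winner (lex tiebreak) = job_A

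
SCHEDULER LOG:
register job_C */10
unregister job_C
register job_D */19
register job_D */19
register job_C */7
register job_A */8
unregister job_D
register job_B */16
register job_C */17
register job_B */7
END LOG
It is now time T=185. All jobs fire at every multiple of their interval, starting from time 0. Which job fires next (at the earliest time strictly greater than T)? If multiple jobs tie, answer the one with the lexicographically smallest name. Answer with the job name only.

Answer: job_C

Derivation:
Op 1: register job_C */10 -> active={job_C:*/10}
Op 2: unregister job_C -> active={}
Op 3: register job_D */19 -> active={job_D:*/19}
Op 4: register job_D */19 -> active={job_D:*/19}
Op 5: register job_C */7 -> active={job_C:*/7, job_D:*/19}
Op 6: register job_A */8 -> active={job_A:*/8, job_C:*/7, job_D:*/19}
Op 7: unregister job_D -> active={job_A:*/8, job_C:*/7}
Op 8: register job_B */16 -> active={job_A:*/8, job_B:*/16, job_C:*/7}
Op 9: register job_C */17 -> active={job_A:*/8, job_B:*/16, job_C:*/17}
Op 10: register job_B */7 -> active={job_A:*/8, job_B:*/7, job_C:*/17}
  job_A: interval 8, next fire after T=185 is 192
  job_B: interval 7, next fire after T=185 is 189
  job_C: interval 17, next fire after T=185 is 187
Earliest = 187, winner (lex tiebreak) = job_C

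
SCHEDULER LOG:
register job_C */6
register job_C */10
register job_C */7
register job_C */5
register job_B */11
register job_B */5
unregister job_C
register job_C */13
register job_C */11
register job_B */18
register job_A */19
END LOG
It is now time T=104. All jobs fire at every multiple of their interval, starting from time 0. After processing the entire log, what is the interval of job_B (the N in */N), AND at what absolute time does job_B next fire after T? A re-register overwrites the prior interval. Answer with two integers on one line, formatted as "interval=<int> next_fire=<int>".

Answer: interval=18 next_fire=108

Derivation:
Op 1: register job_C */6 -> active={job_C:*/6}
Op 2: register job_C */10 -> active={job_C:*/10}
Op 3: register job_C */7 -> active={job_C:*/7}
Op 4: register job_C */5 -> active={job_C:*/5}
Op 5: register job_B */11 -> active={job_B:*/11, job_C:*/5}
Op 6: register job_B */5 -> active={job_B:*/5, job_C:*/5}
Op 7: unregister job_C -> active={job_B:*/5}
Op 8: register job_C */13 -> active={job_B:*/5, job_C:*/13}
Op 9: register job_C */11 -> active={job_B:*/5, job_C:*/11}
Op 10: register job_B */18 -> active={job_B:*/18, job_C:*/11}
Op 11: register job_A */19 -> active={job_A:*/19, job_B:*/18, job_C:*/11}
Final interval of job_B = 18
Next fire of job_B after T=104: (104//18+1)*18 = 108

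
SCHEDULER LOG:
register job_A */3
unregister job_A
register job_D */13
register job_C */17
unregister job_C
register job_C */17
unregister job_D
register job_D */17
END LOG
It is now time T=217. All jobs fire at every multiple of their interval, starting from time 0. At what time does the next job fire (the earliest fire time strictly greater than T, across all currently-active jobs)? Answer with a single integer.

Answer: 221

Derivation:
Op 1: register job_A */3 -> active={job_A:*/3}
Op 2: unregister job_A -> active={}
Op 3: register job_D */13 -> active={job_D:*/13}
Op 4: register job_C */17 -> active={job_C:*/17, job_D:*/13}
Op 5: unregister job_C -> active={job_D:*/13}
Op 6: register job_C */17 -> active={job_C:*/17, job_D:*/13}
Op 7: unregister job_D -> active={job_C:*/17}
Op 8: register job_D */17 -> active={job_C:*/17, job_D:*/17}
  job_C: interval 17, next fire after T=217 is 221
  job_D: interval 17, next fire after T=217 is 221
Earliest fire time = 221 (job job_C)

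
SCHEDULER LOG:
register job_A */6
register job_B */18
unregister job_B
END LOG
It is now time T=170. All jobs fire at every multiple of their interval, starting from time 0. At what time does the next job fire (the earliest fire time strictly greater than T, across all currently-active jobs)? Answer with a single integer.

Op 1: register job_A */6 -> active={job_A:*/6}
Op 2: register job_B */18 -> active={job_A:*/6, job_B:*/18}
Op 3: unregister job_B -> active={job_A:*/6}
  job_A: interval 6, next fire after T=170 is 174
Earliest fire time = 174 (job job_A)

Answer: 174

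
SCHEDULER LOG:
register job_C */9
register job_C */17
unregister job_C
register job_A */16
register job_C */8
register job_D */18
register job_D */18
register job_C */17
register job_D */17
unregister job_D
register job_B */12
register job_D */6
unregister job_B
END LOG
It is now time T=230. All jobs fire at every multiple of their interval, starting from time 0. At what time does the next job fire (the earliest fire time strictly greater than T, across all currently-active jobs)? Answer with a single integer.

Answer: 234

Derivation:
Op 1: register job_C */9 -> active={job_C:*/9}
Op 2: register job_C */17 -> active={job_C:*/17}
Op 3: unregister job_C -> active={}
Op 4: register job_A */16 -> active={job_A:*/16}
Op 5: register job_C */8 -> active={job_A:*/16, job_C:*/8}
Op 6: register job_D */18 -> active={job_A:*/16, job_C:*/8, job_D:*/18}
Op 7: register job_D */18 -> active={job_A:*/16, job_C:*/8, job_D:*/18}
Op 8: register job_C */17 -> active={job_A:*/16, job_C:*/17, job_D:*/18}
Op 9: register job_D */17 -> active={job_A:*/16, job_C:*/17, job_D:*/17}
Op 10: unregister job_D -> active={job_A:*/16, job_C:*/17}
Op 11: register job_B */12 -> active={job_A:*/16, job_B:*/12, job_C:*/17}
Op 12: register job_D */6 -> active={job_A:*/16, job_B:*/12, job_C:*/17, job_D:*/6}
Op 13: unregister job_B -> active={job_A:*/16, job_C:*/17, job_D:*/6}
  job_A: interval 16, next fire after T=230 is 240
  job_C: interval 17, next fire after T=230 is 238
  job_D: interval 6, next fire after T=230 is 234
Earliest fire time = 234 (job job_D)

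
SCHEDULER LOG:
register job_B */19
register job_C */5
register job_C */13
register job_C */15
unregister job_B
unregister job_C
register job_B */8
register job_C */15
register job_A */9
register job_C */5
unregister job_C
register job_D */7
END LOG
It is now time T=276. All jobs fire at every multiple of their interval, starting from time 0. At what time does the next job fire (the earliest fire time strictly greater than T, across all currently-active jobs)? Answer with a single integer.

Op 1: register job_B */19 -> active={job_B:*/19}
Op 2: register job_C */5 -> active={job_B:*/19, job_C:*/5}
Op 3: register job_C */13 -> active={job_B:*/19, job_C:*/13}
Op 4: register job_C */15 -> active={job_B:*/19, job_C:*/15}
Op 5: unregister job_B -> active={job_C:*/15}
Op 6: unregister job_C -> active={}
Op 7: register job_B */8 -> active={job_B:*/8}
Op 8: register job_C */15 -> active={job_B:*/8, job_C:*/15}
Op 9: register job_A */9 -> active={job_A:*/9, job_B:*/8, job_C:*/15}
Op 10: register job_C */5 -> active={job_A:*/9, job_B:*/8, job_C:*/5}
Op 11: unregister job_C -> active={job_A:*/9, job_B:*/8}
Op 12: register job_D */7 -> active={job_A:*/9, job_B:*/8, job_D:*/7}
  job_A: interval 9, next fire after T=276 is 279
  job_B: interval 8, next fire after T=276 is 280
  job_D: interval 7, next fire after T=276 is 280
Earliest fire time = 279 (job job_A)

Answer: 279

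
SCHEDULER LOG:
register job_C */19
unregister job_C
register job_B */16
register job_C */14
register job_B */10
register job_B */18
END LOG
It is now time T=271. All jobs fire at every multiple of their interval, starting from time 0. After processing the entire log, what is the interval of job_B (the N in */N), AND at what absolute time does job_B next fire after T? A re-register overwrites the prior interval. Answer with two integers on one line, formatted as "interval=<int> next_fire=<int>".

Op 1: register job_C */19 -> active={job_C:*/19}
Op 2: unregister job_C -> active={}
Op 3: register job_B */16 -> active={job_B:*/16}
Op 4: register job_C */14 -> active={job_B:*/16, job_C:*/14}
Op 5: register job_B */10 -> active={job_B:*/10, job_C:*/14}
Op 6: register job_B */18 -> active={job_B:*/18, job_C:*/14}
Final interval of job_B = 18
Next fire of job_B after T=271: (271//18+1)*18 = 288

Answer: interval=18 next_fire=288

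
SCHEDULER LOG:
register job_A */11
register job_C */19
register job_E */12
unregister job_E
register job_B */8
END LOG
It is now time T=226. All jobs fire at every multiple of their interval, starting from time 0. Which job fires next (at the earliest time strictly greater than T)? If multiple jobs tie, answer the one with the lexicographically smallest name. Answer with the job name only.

Op 1: register job_A */11 -> active={job_A:*/11}
Op 2: register job_C */19 -> active={job_A:*/11, job_C:*/19}
Op 3: register job_E */12 -> active={job_A:*/11, job_C:*/19, job_E:*/12}
Op 4: unregister job_E -> active={job_A:*/11, job_C:*/19}
Op 5: register job_B */8 -> active={job_A:*/11, job_B:*/8, job_C:*/19}
  job_A: interval 11, next fire after T=226 is 231
  job_B: interval 8, next fire after T=226 is 232
  job_C: interval 19, next fire after T=226 is 228
Earliest = 228, winner (lex tiebreak) = job_C

Answer: job_C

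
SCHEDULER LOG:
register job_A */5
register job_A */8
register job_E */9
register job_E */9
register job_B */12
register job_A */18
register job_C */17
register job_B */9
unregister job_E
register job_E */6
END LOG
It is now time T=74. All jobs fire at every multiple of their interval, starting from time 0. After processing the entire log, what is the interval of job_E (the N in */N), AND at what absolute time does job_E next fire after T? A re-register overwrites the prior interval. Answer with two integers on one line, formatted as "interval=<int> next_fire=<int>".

Op 1: register job_A */5 -> active={job_A:*/5}
Op 2: register job_A */8 -> active={job_A:*/8}
Op 3: register job_E */9 -> active={job_A:*/8, job_E:*/9}
Op 4: register job_E */9 -> active={job_A:*/8, job_E:*/9}
Op 5: register job_B */12 -> active={job_A:*/8, job_B:*/12, job_E:*/9}
Op 6: register job_A */18 -> active={job_A:*/18, job_B:*/12, job_E:*/9}
Op 7: register job_C */17 -> active={job_A:*/18, job_B:*/12, job_C:*/17, job_E:*/9}
Op 8: register job_B */9 -> active={job_A:*/18, job_B:*/9, job_C:*/17, job_E:*/9}
Op 9: unregister job_E -> active={job_A:*/18, job_B:*/9, job_C:*/17}
Op 10: register job_E */6 -> active={job_A:*/18, job_B:*/9, job_C:*/17, job_E:*/6}
Final interval of job_E = 6
Next fire of job_E after T=74: (74//6+1)*6 = 78

Answer: interval=6 next_fire=78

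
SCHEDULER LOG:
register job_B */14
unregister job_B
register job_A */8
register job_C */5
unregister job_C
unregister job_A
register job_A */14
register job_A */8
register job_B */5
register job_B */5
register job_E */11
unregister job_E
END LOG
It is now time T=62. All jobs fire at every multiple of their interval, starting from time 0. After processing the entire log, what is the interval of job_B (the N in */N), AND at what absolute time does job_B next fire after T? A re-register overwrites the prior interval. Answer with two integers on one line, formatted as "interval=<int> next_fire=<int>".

Answer: interval=5 next_fire=65

Derivation:
Op 1: register job_B */14 -> active={job_B:*/14}
Op 2: unregister job_B -> active={}
Op 3: register job_A */8 -> active={job_A:*/8}
Op 4: register job_C */5 -> active={job_A:*/8, job_C:*/5}
Op 5: unregister job_C -> active={job_A:*/8}
Op 6: unregister job_A -> active={}
Op 7: register job_A */14 -> active={job_A:*/14}
Op 8: register job_A */8 -> active={job_A:*/8}
Op 9: register job_B */5 -> active={job_A:*/8, job_B:*/5}
Op 10: register job_B */5 -> active={job_A:*/8, job_B:*/5}
Op 11: register job_E */11 -> active={job_A:*/8, job_B:*/5, job_E:*/11}
Op 12: unregister job_E -> active={job_A:*/8, job_B:*/5}
Final interval of job_B = 5
Next fire of job_B after T=62: (62//5+1)*5 = 65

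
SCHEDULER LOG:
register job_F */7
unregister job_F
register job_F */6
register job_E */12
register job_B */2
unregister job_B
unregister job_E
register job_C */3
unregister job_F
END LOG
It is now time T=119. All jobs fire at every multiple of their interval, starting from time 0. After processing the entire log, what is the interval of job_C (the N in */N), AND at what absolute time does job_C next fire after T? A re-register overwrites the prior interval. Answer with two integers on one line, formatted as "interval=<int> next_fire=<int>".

Answer: interval=3 next_fire=120

Derivation:
Op 1: register job_F */7 -> active={job_F:*/7}
Op 2: unregister job_F -> active={}
Op 3: register job_F */6 -> active={job_F:*/6}
Op 4: register job_E */12 -> active={job_E:*/12, job_F:*/6}
Op 5: register job_B */2 -> active={job_B:*/2, job_E:*/12, job_F:*/6}
Op 6: unregister job_B -> active={job_E:*/12, job_F:*/6}
Op 7: unregister job_E -> active={job_F:*/6}
Op 8: register job_C */3 -> active={job_C:*/3, job_F:*/6}
Op 9: unregister job_F -> active={job_C:*/3}
Final interval of job_C = 3
Next fire of job_C after T=119: (119//3+1)*3 = 120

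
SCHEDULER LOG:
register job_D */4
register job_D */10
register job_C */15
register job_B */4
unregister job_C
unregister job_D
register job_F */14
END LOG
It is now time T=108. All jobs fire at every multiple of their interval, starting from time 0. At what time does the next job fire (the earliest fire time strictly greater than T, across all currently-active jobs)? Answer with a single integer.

Answer: 112

Derivation:
Op 1: register job_D */4 -> active={job_D:*/4}
Op 2: register job_D */10 -> active={job_D:*/10}
Op 3: register job_C */15 -> active={job_C:*/15, job_D:*/10}
Op 4: register job_B */4 -> active={job_B:*/4, job_C:*/15, job_D:*/10}
Op 5: unregister job_C -> active={job_B:*/4, job_D:*/10}
Op 6: unregister job_D -> active={job_B:*/4}
Op 7: register job_F */14 -> active={job_B:*/4, job_F:*/14}
  job_B: interval 4, next fire after T=108 is 112
  job_F: interval 14, next fire after T=108 is 112
Earliest fire time = 112 (job job_B)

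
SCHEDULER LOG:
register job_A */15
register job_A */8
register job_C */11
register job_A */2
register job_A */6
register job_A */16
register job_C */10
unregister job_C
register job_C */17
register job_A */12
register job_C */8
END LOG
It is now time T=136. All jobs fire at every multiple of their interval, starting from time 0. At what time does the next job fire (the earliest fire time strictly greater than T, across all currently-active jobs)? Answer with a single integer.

Answer: 144

Derivation:
Op 1: register job_A */15 -> active={job_A:*/15}
Op 2: register job_A */8 -> active={job_A:*/8}
Op 3: register job_C */11 -> active={job_A:*/8, job_C:*/11}
Op 4: register job_A */2 -> active={job_A:*/2, job_C:*/11}
Op 5: register job_A */6 -> active={job_A:*/6, job_C:*/11}
Op 6: register job_A */16 -> active={job_A:*/16, job_C:*/11}
Op 7: register job_C */10 -> active={job_A:*/16, job_C:*/10}
Op 8: unregister job_C -> active={job_A:*/16}
Op 9: register job_C */17 -> active={job_A:*/16, job_C:*/17}
Op 10: register job_A */12 -> active={job_A:*/12, job_C:*/17}
Op 11: register job_C */8 -> active={job_A:*/12, job_C:*/8}
  job_A: interval 12, next fire after T=136 is 144
  job_C: interval 8, next fire after T=136 is 144
Earliest fire time = 144 (job job_A)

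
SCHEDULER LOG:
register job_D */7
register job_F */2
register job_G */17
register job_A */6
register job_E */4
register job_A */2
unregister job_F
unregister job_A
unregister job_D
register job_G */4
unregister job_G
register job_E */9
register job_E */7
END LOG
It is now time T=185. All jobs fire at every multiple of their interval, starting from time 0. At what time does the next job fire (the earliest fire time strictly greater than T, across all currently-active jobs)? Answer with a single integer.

Op 1: register job_D */7 -> active={job_D:*/7}
Op 2: register job_F */2 -> active={job_D:*/7, job_F:*/2}
Op 3: register job_G */17 -> active={job_D:*/7, job_F:*/2, job_G:*/17}
Op 4: register job_A */6 -> active={job_A:*/6, job_D:*/7, job_F:*/2, job_G:*/17}
Op 5: register job_E */4 -> active={job_A:*/6, job_D:*/7, job_E:*/4, job_F:*/2, job_G:*/17}
Op 6: register job_A */2 -> active={job_A:*/2, job_D:*/7, job_E:*/4, job_F:*/2, job_G:*/17}
Op 7: unregister job_F -> active={job_A:*/2, job_D:*/7, job_E:*/4, job_G:*/17}
Op 8: unregister job_A -> active={job_D:*/7, job_E:*/4, job_G:*/17}
Op 9: unregister job_D -> active={job_E:*/4, job_G:*/17}
Op 10: register job_G */4 -> active={job_E:*/4, job_G:*/4}
Op 11: unregister job_G -> active={job_E:*/4}
Op 12: register job_E */9 -> active={job_E:*/9}
Op 13: register job_E */7 -> active={job_E:*/7}
  job_E: interval 7, next fire after T=185 is 189
Earliest fire time = 189 (job job_E)

Answer: 189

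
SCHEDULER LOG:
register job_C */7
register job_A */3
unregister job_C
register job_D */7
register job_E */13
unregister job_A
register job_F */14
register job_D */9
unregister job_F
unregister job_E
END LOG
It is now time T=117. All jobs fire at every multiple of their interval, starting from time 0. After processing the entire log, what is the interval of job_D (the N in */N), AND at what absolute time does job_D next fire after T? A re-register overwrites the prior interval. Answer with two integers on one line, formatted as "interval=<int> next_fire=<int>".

Op 1: register job_C */7 -> active={job_C:*/7}
Op 2: register job_A */3 -> active={job_A:*/3, job_C:*/7}
Op 3: unregister job_C -> active={job_A:*/3}
Op 4: register job_D */7 -> active={job_A:*/3, job_D:*/7}
Op 5: register job_E */13 -> active={job_A:*/3, job_D:*/7, job_E:*/13}
Op 6: unregister job_A -> active={job_D:*/7, job_E:*/13}
Op 7: register job_F */14 -> active={job_D:*/7, job_E:*/13, job_F:*/14}
Op 8: register job_D */9 -> active={job_D:*/9, job_E:*/13, job_F:*/14}
Op 9: unregister job_F -> active={job_D:*/9, job_E:*/13}
Op 10: unregister job_E -> active={job_D:*/9}
Final interval of job_D = 9
Next fire of job_D after T=117: (117//9+1)*9 = 126

Answer: interval=9 next_fire=126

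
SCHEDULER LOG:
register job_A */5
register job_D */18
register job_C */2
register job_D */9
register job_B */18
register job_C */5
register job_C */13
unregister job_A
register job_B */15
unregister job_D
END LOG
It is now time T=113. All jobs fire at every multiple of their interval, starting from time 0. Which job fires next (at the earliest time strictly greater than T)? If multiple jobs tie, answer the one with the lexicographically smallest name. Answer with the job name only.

Op 1: register job_A */5 -> active={job_A:*/5}
Op 2: register job_D */18 -> active={job_A:*/5, job_D:*/18}
Op 3: register job_C */2 -> active={job_A:*/5, job_C:*/2, job_D:*/18}
Op 4: register job_D */9 -> active={job_A:*/5, job_C:*/2, job_D:*/9}
Op 5: register job_B */18 -> active={job_A:*/5, job_B:*/18, job_C:*/2, job_D:*/9}
Op 6: register job_C */5 -> active={job_A:*/5, job_B:*/18, job_C:*/5, job_D:*/9}
Op 7: register job_C */13 -> active={job_A:*/5, job_B:*/18, job_C:*/13, job_D:*/9}
Op 8: unregister job_A -> active={job_B:*/18, job_C:*/13, job_D:*/9}
Op 9: register job_B */15 -> active={job_B:*/15, job_C:*/13, job_D:*/9}
Op 10: unregister job_D -> active={job_B:*/15, job_C:*/13}
  job_B: interval 15, next fire after T=113 is 120
  job_C: interval 13, next fire after T=113 is 117
Earliest = 117, winner (lex tiebreak) = job_C

Answer: job_C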